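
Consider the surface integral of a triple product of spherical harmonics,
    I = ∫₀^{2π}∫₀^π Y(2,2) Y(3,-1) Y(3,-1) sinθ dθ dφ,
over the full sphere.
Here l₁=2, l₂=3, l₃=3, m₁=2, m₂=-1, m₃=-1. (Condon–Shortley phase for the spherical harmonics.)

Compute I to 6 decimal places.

0.206013

m-sum 0 ✓  L=8 even ✓  1≤3≤5 ✓
Π(2lᵢ+1) = 5×7×7 = 245
triangle coeff Δ(2,3,3) = 1/3780
Σ_t [0,2]: t=0:+1/24 t=1:−1/4 t=2:+1/24 = -1/6
(3j)²=4/105 [(2 3 3; 0 0 0)], sign=+1
Σ_t [0,0]: t=0:+1/16 = 1/16
(3j)²=2/35 [(2 3 3; 2 -1 -1)], sign=+1
⇒ 4πI² = 8/15
I = (+1)√(8/15/(4π)) = 0.20601291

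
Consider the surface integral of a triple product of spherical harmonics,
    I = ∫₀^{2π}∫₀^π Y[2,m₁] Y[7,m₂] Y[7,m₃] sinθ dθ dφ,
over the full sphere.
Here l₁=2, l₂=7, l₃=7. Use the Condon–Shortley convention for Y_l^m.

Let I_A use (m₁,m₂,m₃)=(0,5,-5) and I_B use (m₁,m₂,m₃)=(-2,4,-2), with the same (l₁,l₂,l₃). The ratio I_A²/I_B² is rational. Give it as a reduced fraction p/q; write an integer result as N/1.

361/3300

Shared (l₁,l₂,l₃)=(2,7,7): N and (l;000)² cancel in I_A²/I_B².
A: Δ = 2!·2!·12!/17! = 1/185640; Racah Σ t=0..2: t=0:+1/1916006400 t=1:−1/39916800 t=2:+1/29030400 = 19/1916006400; ⇒ 3j(2 7 7; 0 5 -5)² = 361/185640, sgn +1
B: Δ = 2!·2!·12!/17! = 1/185640; Racah Σ t=2..2: t=2:+1/8709120 = 1/8709120; ⇒ 3j(2 7 7; -2 4 -2)² = 55/3094, sgn -1
I_A²/I_B² = (361/185640)/(55/3094) = 361/3300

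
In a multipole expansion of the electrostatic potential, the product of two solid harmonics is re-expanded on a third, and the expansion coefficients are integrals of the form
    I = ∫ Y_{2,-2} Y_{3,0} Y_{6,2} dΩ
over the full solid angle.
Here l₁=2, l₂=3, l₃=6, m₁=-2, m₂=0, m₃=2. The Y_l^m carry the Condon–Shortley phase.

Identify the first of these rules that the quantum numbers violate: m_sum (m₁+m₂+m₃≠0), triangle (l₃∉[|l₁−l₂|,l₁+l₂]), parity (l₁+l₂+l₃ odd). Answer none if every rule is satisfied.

Σmᵢ = 0  ✓
l₃∈[|l₁−l₂|,l₁+l₂]=[1,5], have l₃=6  ✗
Σlᵢ = 11 ⇒ odd

triangle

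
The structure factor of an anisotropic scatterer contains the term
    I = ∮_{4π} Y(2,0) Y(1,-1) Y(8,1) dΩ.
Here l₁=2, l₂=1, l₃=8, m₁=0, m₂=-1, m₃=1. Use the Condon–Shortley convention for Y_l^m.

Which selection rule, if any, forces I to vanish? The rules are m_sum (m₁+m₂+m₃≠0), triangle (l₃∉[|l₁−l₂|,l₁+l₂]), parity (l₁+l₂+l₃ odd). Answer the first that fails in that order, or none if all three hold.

triangle

Σmᵢ = 0  ✓
l₃∈[|l₁−l₂|,l₁+l₂]=[1,3], have l₃=8  ✗
Σlᵢ = 11 ⇒ odd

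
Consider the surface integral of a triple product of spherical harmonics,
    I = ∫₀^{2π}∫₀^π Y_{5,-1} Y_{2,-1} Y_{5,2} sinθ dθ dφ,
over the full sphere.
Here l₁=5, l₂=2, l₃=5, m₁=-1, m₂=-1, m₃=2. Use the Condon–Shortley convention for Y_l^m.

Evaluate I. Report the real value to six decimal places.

Rules hold: Σm=0, L=12 even, 3≤5≤7.
N = 11·5·11 = 605
Δ = 2!·8!·2!/13! = 1/38610
Racah Σ t=0..2: t=0:+1/2880 t=1:−1/576 t=2:+1/2880 = -1/960
⇒ 3j(5 2 5; 0 0 0)² = 10/429, sgn +1
Racah Σ t=0..1: t=0:+1/2880 t=1:−1/1440 = -1/2880
⇒ 3j(5 2 5; -1 -1 2)² = 7/715, sgn +1
4πI² = N·(3j₀)²·(3jₘ)² = 70/507
I = +1·√(0.138067/4π) = 0.10481902

0.104819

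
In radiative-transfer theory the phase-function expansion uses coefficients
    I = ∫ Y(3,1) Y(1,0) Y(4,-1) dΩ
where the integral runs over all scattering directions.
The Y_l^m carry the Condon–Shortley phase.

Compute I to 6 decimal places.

-0.238414

Checks pass: Σm=0; 8 even; l₃=4∈[2,4].
(2·3+1)(2·1+1)(2·4+1) = 189
Δ: 0! 6! 2! / 9! → 1/252
sum: t=0:+1/36 = 1/36
3j²(3 1 4; 0 0 0) = Δ·Π!·Σ² = 4/63  (sign +1)
sum: t=0:+1/48 = 1/48
3j²(3 1 4; 1 0 -1) = Δ·Π!·Σ² = 5/84  (sign -1)
combine: 4πI² = 189·4/63·5/84 = 5/7
take √, sign -1: I = -0.23841361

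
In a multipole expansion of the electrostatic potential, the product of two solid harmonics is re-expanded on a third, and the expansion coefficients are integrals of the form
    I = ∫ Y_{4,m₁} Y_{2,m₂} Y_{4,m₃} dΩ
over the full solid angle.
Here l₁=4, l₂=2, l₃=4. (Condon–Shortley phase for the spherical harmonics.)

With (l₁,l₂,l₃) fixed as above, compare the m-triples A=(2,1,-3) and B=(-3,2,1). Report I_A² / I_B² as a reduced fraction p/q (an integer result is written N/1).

25/18

Shared (l₁,l₂,l₃)=(4,2,4): N and (l;000)² cancel in I_A²/I_B².
A: Δ = 2!·6!·2!/11! = 1/13860; Racah Σ t=1..2: t=1:−1/240 t=2:+1/1440 = -1/288; ⇒ 3j(4 2 4; 2 1 -3)² = 5/132, sgn +1
B: Δ = 2!·6!·2!/11! = 1/13860; Racah Σ t=2..2: t=2:+1/480 = 1/480; ⇒ 3j(4 2 4; -3 2 1)² = 3/110, sgn -1
I_A²/I_B² = (5/132)/(3/110) = 25/18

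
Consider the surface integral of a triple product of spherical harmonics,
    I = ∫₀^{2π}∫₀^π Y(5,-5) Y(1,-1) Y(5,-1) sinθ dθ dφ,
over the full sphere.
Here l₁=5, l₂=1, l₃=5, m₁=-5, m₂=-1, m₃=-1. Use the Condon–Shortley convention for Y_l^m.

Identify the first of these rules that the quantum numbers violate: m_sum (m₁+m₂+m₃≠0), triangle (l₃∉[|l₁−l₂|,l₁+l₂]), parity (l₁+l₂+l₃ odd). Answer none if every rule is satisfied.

Σmᵢ = -7  ✗
l₃∈[|l₁−l₂|,l₁+l₂]=[4,6], have l₃=5
Σlᵢ = 11 ⇒ odd

m_sum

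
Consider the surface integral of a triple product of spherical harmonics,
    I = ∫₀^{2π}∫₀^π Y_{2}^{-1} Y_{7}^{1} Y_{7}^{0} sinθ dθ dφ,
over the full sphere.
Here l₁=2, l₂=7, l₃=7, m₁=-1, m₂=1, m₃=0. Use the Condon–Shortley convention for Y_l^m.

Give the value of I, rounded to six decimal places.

-0.026159

m-sum 0 ✓  L=16 even ✓  5≤7≤9 ✓
Π(2lᵢ+1) = 5×15×15 = 1125
triangle coeff Δ(2,7,7) = 1/185640
Σ_t [0,2]: t=0:+1/2419200 t=1:−1/518400 t=2:+1/2419200 = -1/907200
(3j)²=56/3315 [(2 7 7; 0 0 0)], sign=+1
Σ_t [1,2]: t=1:−1/1209600 t=2:+1/1036800 = 1/7257600
(3j)²=1/2210 [(2 7 7; -1 1 0)], sign=-1
⇒ 4πI² = 420/48841
I = (-1)√(420/48841/(4π)) = -0.02615938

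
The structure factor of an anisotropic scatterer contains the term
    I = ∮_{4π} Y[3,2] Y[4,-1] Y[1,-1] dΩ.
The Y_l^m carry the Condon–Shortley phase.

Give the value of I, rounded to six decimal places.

Rules hold: Σm=0, L=8 even, 1≤1≤7.
N = 7·9·3 = 189
Δ = 6!·0!·2!/9! = 1/252
Racah Σ t=3..3: t=3:−1/36 = -1/36
⇒ 3j(3 4 1; 0 0 0)² = 4/63, sgn +1
Racah Σ t=1..1: t=1:−1/240 = -1/240
⇒ 3j(3 4 1; 2 -1 -1)² = 1/84, sgn -1
4πI² = N·(3j₀)²·(3jₘ)² = 1/7
I = -1·√(0.142857/4π) = -0.10662181

-0.106622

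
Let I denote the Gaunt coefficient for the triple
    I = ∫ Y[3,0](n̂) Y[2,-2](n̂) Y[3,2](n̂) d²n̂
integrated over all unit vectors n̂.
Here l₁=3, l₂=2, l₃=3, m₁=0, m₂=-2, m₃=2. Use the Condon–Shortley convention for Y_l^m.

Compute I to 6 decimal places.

-0.188063

m-sum 0 ✓  L=8 even ✓  1≤3≤5 ✓
Π(2lᵢ+1) = 7×5×7 = 245
triangle coeff Δ(3,2,3) = 1/3780
Σ_t [0,2]: t=0:+1/24 t=1:−1/4 t=2:+1/24 = -1/6
(3j)²=4/105 [(3 2 3; 0 0 0)], sign=+1
Σ_t [0,0]: t=0:+1/24 = 1/24
(3j)²=1/21 [(3 2 3; 0 -2 2)], sign=-1
⇒ 4πI² = 4/9
I = (-1)√(4/9/(4π)) = -0.18806319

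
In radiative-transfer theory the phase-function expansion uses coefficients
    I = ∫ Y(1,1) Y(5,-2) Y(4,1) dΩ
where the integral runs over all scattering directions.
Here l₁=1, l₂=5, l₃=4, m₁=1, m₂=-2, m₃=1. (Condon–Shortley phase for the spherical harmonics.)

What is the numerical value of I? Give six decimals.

m-sum 0 ✓  L=10 even ✓  4≤4≤6 ✓
Π(2lᵢ+1) = 3×11×9 = 297
triangle coeff Δ(1,5,4) = 1/495
Σ_t [1,1]: t=1:−1/576 = -1/576
(3j)²=5/99 [(1 5 4; 0 0 0)], sign=-1
Σ_t [0,0]: t=0:+1/1440 = 1/1440
(3j)²=7/165 [(1 5 4; 1 -2 1)], sign=-1
⇒ 4πI² = 7/11
I = (+1)√(7/11/(4π)) = 0.22503380

0.225034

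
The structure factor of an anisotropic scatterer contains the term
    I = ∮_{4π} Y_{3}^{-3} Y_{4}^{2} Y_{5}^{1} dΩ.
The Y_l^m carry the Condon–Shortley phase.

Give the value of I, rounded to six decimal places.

m-sum 0 ✓  L=12 even ✓  1≤5≤7 ✓
Π(2lᵢ+1) = 7×9×11 = 693
triangle coeff Δ(3,4,5) = 1/180180
Σ_t [0,2]: t=0:+1/576 t=1:−1/144 t=2:+1/576 = -1/288
(3j)²=20/1001 [(3 4 5; 0 0 0)], sign=+1
Σ_t [2,2]: t=2:+1/2304 = 1/2304
(3j)²=75/4004 [(3 4 5; -3 2 1)], sign=+1
⇒ 4πI² = 3375/13013
I = (+1)√(3375/13013/(4π)) = 0.14366244

0.143662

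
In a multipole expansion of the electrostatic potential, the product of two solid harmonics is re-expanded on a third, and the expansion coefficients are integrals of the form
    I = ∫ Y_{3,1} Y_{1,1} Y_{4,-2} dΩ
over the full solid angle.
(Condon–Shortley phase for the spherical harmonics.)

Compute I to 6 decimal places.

0.238414

m-sum 0 ✓  L=8 even ✓  2≤4≤4 ✓
Π(2lᵢ+1) = 7×3×9 = 189
triangle coeff Δ(3,1,4) = 1/252
Σ_t [0,0]: t=0:+1/36 = 1/36
(3j)²=4/63 [(3 1 4; 0 0 0)], sign=+1
Σ_t [0,0]: t=0:+1/96 = 1/96
(3j)²=5/84 [(3 1 4; 1 1 -2)], sign=+1
⇒ 4πI² = 5/7
I = (+1)√(5/7/(4π)) = 0.23841361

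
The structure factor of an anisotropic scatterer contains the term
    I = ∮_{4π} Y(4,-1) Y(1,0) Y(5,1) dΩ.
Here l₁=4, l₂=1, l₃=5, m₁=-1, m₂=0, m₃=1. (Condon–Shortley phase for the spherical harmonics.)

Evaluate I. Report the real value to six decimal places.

m-sum 0 ✓  L=10 even ✓  3≤5≤5 ✓
Π(2lᵢ+1) = 9×3×11 = 297
triangle coeff Δ(4,1,5) = 1/495
Σ_t [0,0]: t=0:+1/576 = 1/576
(3j)²=5/99 [(4 1 5; 0 0 0)], sign=-1
Σ_t [0,0]: t=0:+1/720 = 1/720
(3j)²=8/165 [(4 1 5; -1 0 1)], sign=+1
⇒ 4πI² = 8/11
I = (-1)√(8/11/(4π)) = -0.24057125

-0.240571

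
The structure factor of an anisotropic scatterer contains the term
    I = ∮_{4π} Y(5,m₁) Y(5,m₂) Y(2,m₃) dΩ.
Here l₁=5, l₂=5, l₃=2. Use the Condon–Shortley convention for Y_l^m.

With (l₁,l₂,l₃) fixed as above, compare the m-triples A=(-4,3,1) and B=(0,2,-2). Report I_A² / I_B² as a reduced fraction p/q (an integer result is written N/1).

Same 5,5,2: normalisation and zero-m 3j drop out of the ratio.
A: Δ: 8! 2! 2! / 13! → 1/38610; sum: t=7:−1/10080 t=8:+1/80640 = -1/11520; 3j²(5 5 2; -4 3 1) = Δ·Π!·Σ² = 49/1430  (sign +1)
B: Δ: 8! 2! 2! / 13! → 1/38610; sum: t=5:−1/2880 = -1/2880; 3j²(5 5 2; 0 2 -2) = Δ·Π!·Σ² = 14/429  (sign -1)
I_A²/I_B² = (49/1430)/(14/429) = 21/20

21/20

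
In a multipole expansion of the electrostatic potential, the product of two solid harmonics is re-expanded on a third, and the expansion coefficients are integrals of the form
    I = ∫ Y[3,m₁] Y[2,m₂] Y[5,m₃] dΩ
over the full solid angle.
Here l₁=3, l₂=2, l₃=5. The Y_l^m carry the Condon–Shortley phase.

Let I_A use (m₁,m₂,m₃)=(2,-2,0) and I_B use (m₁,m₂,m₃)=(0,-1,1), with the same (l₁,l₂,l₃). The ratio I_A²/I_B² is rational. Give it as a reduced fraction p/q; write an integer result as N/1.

Shared (l₁,l₂,l₃)=(3,2,5): N and (l;000)² cancel in I_A²/I_B².
A: Δ = 0!·6!·4!/11! = 1/2310; Racah Σ t=0..0: t=0:+1/2880 = 1/2880; ⇒ 3j(3 2 5; 2 -2 0)² = 1/462, sgn -1
B: Δ = 0!·6!·4!/11! = 1/2310; Racah Σ t=0..0: t=0:+1/216 = 1/216; ⇒ 3j(3 2 5; 0 -1 1)² = 8/231, sgn +1
I_A²/I_B² = (1/462)/(8/231) = 1/16

1/16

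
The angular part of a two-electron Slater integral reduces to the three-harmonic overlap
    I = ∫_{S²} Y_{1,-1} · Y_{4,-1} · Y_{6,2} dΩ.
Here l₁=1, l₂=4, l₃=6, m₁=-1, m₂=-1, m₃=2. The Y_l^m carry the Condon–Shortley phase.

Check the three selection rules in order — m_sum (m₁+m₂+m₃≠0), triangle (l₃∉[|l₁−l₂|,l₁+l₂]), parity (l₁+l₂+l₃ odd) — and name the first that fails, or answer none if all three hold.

triangle

azimuthal sum: -1 − 1 + 2 = 0  ✓
3 ≤ 6 ≤ 5 (triangle on l)  ✗
L = 1 + 4 + 6 = 11 (odd)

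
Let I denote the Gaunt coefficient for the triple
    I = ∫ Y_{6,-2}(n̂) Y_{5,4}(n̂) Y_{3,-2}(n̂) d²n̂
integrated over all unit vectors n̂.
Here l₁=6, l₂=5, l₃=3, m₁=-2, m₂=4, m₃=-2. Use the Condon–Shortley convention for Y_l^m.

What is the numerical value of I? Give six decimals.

-0.139560

m-sum 0 ✓  L=14 even ✓  1≤3≤11 ✓
Π(2lᵢ+1) = 13×11×7 = 1001
triangle coeff Δ(6,5,3) = 1/675675
Σ_t [3,5]: t=3:−1/8640 t=4:+1/2304 t=5:−1/8640 = 7/34560
(3j)²=7/429 [(6 5 3; 0 0 0)], sign=-1
Σ_t [7,8]: t=7:−1/60480 t=8:+1/967680 = -1/64512
(3j)²=15/1001 [(6 5 3; -2 4 -2)], sign=+1
⇒ 4πI² = 35/143
I = (-1)√(35/143/(4π)) = -0.13956004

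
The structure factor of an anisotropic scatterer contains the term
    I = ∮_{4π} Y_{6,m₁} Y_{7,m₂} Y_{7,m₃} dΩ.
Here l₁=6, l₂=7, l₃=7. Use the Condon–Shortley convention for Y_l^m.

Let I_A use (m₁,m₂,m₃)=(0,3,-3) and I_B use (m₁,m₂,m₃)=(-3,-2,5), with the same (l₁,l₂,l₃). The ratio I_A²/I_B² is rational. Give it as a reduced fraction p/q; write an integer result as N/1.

Same 6,7,7: normalisation and zero-m 3j drop out of the ratio.
A: Δ: 6! 6! 8! / 21! → 1/2444321880; sum: t=2:+1/92897280 t=3:−1/6531840 t=4:+1/3317760 t=5:−1/10368000 t=6:+1/298598400 = 197/2985984000; 3j²(6 7 7; 0 3 -3) = Δ·Π!·Σ² = 38809/5542680  (sign +1)
B: Δ: 6! 6! 8! / 21! → 1/2444321880; sum: t=3:−1/37324800 t=4:+1/29030400 t=5:−1/232243200 = 1/298598400; 3j²(6 7 7; -3 -2 5) = Δ·Π!·Σ² = 7/16796  (sign +1)
I_A²/I_B² = (38809/5542680)/(7/16796) = 38809/2310

38809/2310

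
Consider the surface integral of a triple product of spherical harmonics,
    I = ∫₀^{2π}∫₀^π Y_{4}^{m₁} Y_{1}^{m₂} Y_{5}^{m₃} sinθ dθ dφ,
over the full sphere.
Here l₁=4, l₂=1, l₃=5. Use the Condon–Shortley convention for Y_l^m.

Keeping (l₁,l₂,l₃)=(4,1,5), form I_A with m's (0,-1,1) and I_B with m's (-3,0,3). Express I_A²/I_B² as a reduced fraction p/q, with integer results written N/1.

15/16

l's match ⇒ only the (l;m) 3-j factors differ between A and B.
A: triangle coeff Δ(4,1,5) = 1/495; Σ_t [0,0]: t=0:+1/1152 = 1/1152; (3j)²=1/33 [(4 1 5; 0 -1 1)], sign=+1
B: triangle coeff Δ(4,1,5) = 1/495; Σ_t [0,0]: t=0:+1/5040 = 1/5040; (3j)²=16/495 [(4 1 5; -3 0 3)], sign=+1
I_A²/I_B² = (1/33)/(16/495) = 15/16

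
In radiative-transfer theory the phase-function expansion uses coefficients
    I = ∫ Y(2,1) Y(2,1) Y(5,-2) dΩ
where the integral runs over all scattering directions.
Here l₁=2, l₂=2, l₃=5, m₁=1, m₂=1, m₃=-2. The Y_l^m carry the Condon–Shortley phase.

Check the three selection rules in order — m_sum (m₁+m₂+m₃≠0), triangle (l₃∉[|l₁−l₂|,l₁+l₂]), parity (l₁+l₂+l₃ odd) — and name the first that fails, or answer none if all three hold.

triangle

m₁+m₂+m₃ = 1 + 1 − 2 = 0  ✓
triangle: |2−2|=0 ≤ l₃=5 ≤ 2+2=4  ✗
parity: l₁+l₂+l₃ = 9 is odd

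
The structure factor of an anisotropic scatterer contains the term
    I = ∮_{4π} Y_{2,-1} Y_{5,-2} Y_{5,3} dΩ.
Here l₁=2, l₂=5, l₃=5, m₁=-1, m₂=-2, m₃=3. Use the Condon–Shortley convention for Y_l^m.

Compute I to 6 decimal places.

Rules hold: Σm=0, L=12 even, 3≤5≤7.
N = 5·11·11 = 605
Δ = 2!·2!·8!/13! = 1/38610
Racah Σ t=0..2: t=0:+1/2880 t=1:−1/576 t=2:+1/2880 = -1/960
⇒ 3j(2 5 5; 0 0 0)² = 10/429, sgn +1
Racah Σ t=1..2: t=1:−1/2880 t=2:+1/10080 = -1/4032
⇒ 3j(2 5 5; -1 -2 3)² = 10/429, sgn -1
4πI² = N·(3j₀)²·(3jₘ)² = 500/1521
I = -1·√(0.328731/4π) = -0.16173926

-0.161739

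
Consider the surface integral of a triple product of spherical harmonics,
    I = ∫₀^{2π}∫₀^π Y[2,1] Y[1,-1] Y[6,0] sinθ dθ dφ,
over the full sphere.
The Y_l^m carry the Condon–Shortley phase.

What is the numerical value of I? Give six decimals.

triangle: need 1≤l₃≤3, have 6; I=0

0.000000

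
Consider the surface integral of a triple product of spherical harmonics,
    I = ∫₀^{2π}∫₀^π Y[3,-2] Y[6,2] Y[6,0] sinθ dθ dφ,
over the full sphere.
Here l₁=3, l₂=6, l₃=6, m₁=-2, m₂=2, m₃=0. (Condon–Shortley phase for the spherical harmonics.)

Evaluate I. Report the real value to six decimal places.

0.000000

l₁+l₂+l₃=15 is odd: 3j(l;000)=0 ⇒ I=0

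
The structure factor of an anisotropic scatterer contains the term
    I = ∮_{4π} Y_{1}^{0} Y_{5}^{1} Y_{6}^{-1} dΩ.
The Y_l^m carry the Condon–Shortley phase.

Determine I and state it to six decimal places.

Rules hold: Σm=0, L=12 even, 4≤6≤6.
N = 3·11·13 = 429
Δ = 0!·2!·10!/13! = 1/858
Racah Σ t=0..0: t=0:+1/14400 = 1/14400
⇒ 3j(1 5 6; 0 0 0)² = 6/143, sgn +1
Racah Σ t=0..0: t=0:+1/17280 = 1/17280
⇒ 3j(1 5 6; 0 1 -1)² = 35/858, sgn -1
4πI² = N·(3j₀)²·(3jₘ)² = 105/143
I = -1·√(0.734266/4π) = -0.24172507

-0.241725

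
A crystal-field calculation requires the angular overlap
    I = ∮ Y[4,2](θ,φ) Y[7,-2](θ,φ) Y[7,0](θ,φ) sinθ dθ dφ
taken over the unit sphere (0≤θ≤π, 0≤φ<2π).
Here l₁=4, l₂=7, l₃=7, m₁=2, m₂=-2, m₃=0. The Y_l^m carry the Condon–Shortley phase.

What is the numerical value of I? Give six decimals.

m-sum 0 ✓  L=18 even ✓  3≤7≤11 ✓
Π(2lᵢ+1) = 9×15×15 = 2025
triangle coeff Δ(4,7,7) = 1/58198140
Σ_t [0,4]: t=0:+1/17418240 t=1:−1/622080 t=2:+1/230400 t=3:−1/622080 t=4:+1/17418240 = 1/806400
(3j)²=2268/230945 [(4 7 7; 0 0 0)], sign=-1
Σ_t [0,2]: t=0:+1/1382400 t=1:−1/622080 t=2:+1/2903040 = -47/87091200
(3j)²=2209/277134 [(4 7 7; 2 -2 0)], sign=+1
⇒ 4πI² = 338175810/2133423721
I = (-1)√(338175810/2133423721/(4π)) = -0.11231242

-0.112312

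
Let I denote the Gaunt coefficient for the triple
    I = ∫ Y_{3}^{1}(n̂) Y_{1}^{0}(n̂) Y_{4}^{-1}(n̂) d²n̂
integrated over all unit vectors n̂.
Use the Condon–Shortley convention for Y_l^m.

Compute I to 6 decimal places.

-0.238414

m-sum 0 ✓  L=8 even ✓  2≤4≤4 ✓
Π(2lᵢ+1) = 7×3×9 = 189
triangle coeff Δ(3,1,4) = 1/252
Σ_t [0,0]: t=0:+1/36 = 1/36
(3j)²=4/63 [(3 1 4; 0 0 0)], sign=+1
Σ_t [0,0]: t=0:+1/48 = 1/48
(3j)²=5/84 [(3 1 4; 1 0 -1)], sign=-1
⇒ 4πI² = 5/7
I = (-1)√(5/7/(4π)) = -0.23841361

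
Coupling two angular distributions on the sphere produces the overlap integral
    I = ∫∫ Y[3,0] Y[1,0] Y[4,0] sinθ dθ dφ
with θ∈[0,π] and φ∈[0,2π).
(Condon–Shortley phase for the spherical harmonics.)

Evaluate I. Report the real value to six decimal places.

Rules hold: Σm=0, L=8 even, 2≤4≤4.
N = 7·3·9 = 189
Δ = 0!·6!·2!/9! = 1/252
Racah Σ t=0..0: t=0:+1/36 = 1/36
⇒ 3j(3 1 4; 0 0 0)² = 4/63, sgn +1
(m-triple is (0,0,0) — same symbol as above.)
4πI² = N·(3j₀)²·(3jₘ)² = 16/21
I = +1·√(0.761905/4π) = 0.24623252

0.246233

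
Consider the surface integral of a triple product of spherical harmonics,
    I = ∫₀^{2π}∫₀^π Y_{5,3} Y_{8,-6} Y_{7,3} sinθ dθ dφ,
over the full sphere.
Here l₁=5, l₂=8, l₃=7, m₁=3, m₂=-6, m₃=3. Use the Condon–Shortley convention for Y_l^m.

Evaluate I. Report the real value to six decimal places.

0.036695

Checks pass: Σm=0; 20 even; l₃=7∈[3,13].
(2·5+1)(2·8+1)(2·7+1) = 2805
Δ: 6! 4! 10! / 21! → 1/814773960
sum: t=1:−1/87091200 t=2:+1/4976640 t=3:−1/2073600 t=4:+1/4976640 t=5:−1/87091200 = -1/9676800
3j²(5 8 7; 0 0 0) = Δ·Π!·Σ² = 360/46189  (sign +1)
sum: t=0:+1/232243200 t=1:−1/261273600 t=2:+1/4180377600 = 1/1393459200
3j²(5 8 7; 3 -6 3) = Δ·Π!·Σ² = 1/1292  (sign +1)
combine: 4πI² = 2805·360/46189·1/1292 = 1350/79781
take √, sign +1: I = 0.03669545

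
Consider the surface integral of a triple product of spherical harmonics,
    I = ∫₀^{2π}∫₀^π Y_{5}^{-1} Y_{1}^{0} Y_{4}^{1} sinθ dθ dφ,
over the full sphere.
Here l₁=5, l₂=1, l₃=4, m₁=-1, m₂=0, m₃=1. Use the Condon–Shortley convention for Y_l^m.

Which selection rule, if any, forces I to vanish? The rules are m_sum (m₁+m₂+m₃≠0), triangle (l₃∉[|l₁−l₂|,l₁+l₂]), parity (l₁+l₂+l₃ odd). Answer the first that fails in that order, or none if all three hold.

azimuthal sum: -1 + 0 + 1 = 0  ✓
4 ≤ 4 ≤ 6 (triangle on l)  ✓
L = 5 + 1 + 4 = 10 (even)  ✓

none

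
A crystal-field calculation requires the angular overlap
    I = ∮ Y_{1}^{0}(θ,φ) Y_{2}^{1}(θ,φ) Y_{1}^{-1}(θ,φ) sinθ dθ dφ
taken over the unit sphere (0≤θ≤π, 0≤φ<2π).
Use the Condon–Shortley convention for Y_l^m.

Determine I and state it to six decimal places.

-0.218510

Rules hold: Σm=0, L=4 even, 1≤1≤3.
N = 3·5·3 = 45
Δ = 2!·0!·2!/5! = 1/30
Racah Σ t=1..1: t=1:−1/1 = -1/1
⇒ 3j(1 2 1; 0 0 0)² = 2/15, sgn +1
Racah Σ t=1..1: t=1:−1/2 = -1/2
⇒ 3j(1 2 1; 0 1 -1)² = 1/10, sgn -1
4πI² = N·(3j₀)²·(3jₘ)² = 3/5
I = -1·√(0.6/4π) = -0.21850969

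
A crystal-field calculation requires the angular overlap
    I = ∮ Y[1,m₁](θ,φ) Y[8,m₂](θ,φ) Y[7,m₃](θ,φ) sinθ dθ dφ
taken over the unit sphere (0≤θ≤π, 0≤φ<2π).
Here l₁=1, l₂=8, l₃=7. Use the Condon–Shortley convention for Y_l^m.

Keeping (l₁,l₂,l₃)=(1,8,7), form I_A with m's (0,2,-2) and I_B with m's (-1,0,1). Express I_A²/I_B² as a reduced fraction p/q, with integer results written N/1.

Same 1,8,7: normalisation and zero-m 3j drop out of the ratio.
A: Δ: 2! 0! 14! / 17! → 1/2040; sum: t=1:−1/43545600 = -1/43545600; 3j²(1 8 7; 0 2 -2) = Δ·Π!·Σ² = 1/34  (sign +1)
B: Δ: 2! 0! 14! / 17! → 1/2040; sum: t=2:+1/58060800 = 1/58060800; 3j²(1 8 7; -1 0 1) = Δ·Π!·Σ² = 7/510  (sign +1)
I_A²/I_B² = (1/34)/(7/510) = 15/7

15/7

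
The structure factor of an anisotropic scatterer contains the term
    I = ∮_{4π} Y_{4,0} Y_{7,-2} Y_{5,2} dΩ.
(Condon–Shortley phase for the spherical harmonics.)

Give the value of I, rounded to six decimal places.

0.037709

Rules hold: Σm=0, L=16 even, 3≤5≤11.
N = 9·15·11 = 1485
Δ = 6!·2!·8!/17! = 1/6126120
Racah Σ t=2..4: t=2:+1/69120 t=3:−1/20736 t=4:+1/69120 = -1/51840
⇒ 3j(4 7 5; 0 0 0)² = 280/21879, sgn +1
Racah Σ t=2..4: t=2:+1/69120 t=3:−1/51840 t=4:+1/483840 = -1/362880
⇒ 3j(4 7 5; 0 -2 2)² = 16/17017, sgn +1
4πI² = N·(3j₀)²·(3jₘ)² = 9600/537251
I = +1·√(0.0178687/4π) = 0.03770874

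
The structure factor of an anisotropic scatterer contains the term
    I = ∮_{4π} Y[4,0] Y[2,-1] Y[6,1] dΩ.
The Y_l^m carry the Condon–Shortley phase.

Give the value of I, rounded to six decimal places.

-0.210395

Rules hold: Σm=0, L=12 even, 2≤6≤6.
N = 9·5·13 = 585
Δ = 0!·8!·4!/13! = 1/6435
Racah Σ t=0..0: t=0:+1/2304 = 1/2304
⇒ 3j(4 2 6; 0 0 0)² = 5/143, sgn +1
Racah Σ t=0..0: t=0:+1/3456 = 1/3456
⇒ 3j(4 2 6; 0 -1 1)² = 35/1287, sgn -1
4πI² = N·(3j₀)²·(3jₘ)² = 875/1573
I = -1·√(0.556262/4π) = -0.21039467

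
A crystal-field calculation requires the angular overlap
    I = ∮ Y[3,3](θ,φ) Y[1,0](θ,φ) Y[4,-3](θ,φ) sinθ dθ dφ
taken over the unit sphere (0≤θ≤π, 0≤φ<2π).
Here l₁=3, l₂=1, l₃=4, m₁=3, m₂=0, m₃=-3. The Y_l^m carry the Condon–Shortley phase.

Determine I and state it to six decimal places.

-0.162868

Checks pass: Σm=0; 8 even; l₃=4∈[2,4].
(2·3+1)(2·1+1)(2·4+1) = 189
Δ: 0! 6! 2! / 9! → 1/252
sum: t=0:+1/36 = 1/36
3j²(3 1 4; 0 0 0) = Δ·Π!·Σ² = 4/63  (sign +1)
sum: t=0:+1/720 = 1/720
3j²(3 1 4; 3 0 -3) = Δ·Π!·Σ² = 1/36  (sign -1)
combine: 4πI² = 189·4/63·1/36 = 1/3
take √, sign -1: I = -0.16286750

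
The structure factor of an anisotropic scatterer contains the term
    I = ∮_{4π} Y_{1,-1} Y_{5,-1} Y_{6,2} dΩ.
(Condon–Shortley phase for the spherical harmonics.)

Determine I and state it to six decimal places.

0.216205

m-sum 0 ✓  L=12 even ✓  4≤6≤6 ✓
Π(2lᵢ+1) = 3×11×13 = 429
triangle coeff Δ(1,5,6) = 1/858
Σ_t [0,0]: t=0:+1/14400 = 1/14400
(3j)²=6/143 [(1 5 6; 0 0 0)], sign=+1
Σ_t [0,0]: t=0:+1/34560 = 1/34560
(3j)²=14/429 [(1 5 6; -1 -1 2)], sign=+1
⇒ 4πI² = 84/143
I = (+1)√(84/143/(4π)) = 0.21620548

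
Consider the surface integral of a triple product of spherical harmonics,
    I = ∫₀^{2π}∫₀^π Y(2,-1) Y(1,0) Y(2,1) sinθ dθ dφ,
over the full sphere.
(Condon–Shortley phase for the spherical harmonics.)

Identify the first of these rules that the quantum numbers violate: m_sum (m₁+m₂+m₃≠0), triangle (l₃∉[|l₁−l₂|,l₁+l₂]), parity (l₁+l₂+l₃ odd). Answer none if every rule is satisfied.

parity

Σmᵢ = 0  ✓
l₃∈[|l₁−l₂|,l₁+l₂]=[1,3], have l₃=2  ✓
Σlᵢ = 5 ⇒ odd  ✗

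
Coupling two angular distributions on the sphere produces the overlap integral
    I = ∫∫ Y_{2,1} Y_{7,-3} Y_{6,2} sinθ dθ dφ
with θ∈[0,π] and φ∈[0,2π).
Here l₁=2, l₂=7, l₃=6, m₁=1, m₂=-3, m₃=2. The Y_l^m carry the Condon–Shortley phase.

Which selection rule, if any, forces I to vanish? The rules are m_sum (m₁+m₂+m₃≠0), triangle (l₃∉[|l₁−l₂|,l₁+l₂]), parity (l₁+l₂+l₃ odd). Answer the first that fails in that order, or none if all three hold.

parity

azimuthal sum: 1 − 3 + 2 = 0  ✓
5 ≤ 6 ≤ 9 (triangle on l)  ✓
L = 2 + 7 + 6 = 15 (odd)  ✗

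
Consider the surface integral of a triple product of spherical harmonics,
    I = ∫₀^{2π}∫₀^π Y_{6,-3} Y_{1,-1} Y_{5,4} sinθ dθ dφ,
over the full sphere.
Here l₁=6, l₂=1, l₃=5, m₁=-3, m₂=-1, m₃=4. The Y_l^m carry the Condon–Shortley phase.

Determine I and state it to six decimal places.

Rules hold: Σm=0, L=12 even, 5≤5≤7.
N = 13·3·11 = 429
Δ = 2!·10!·0!/13! = 1/858
Racah Σ t=1..1: t=1:−1/14400 = -1/14400
⇒ 3j(6 1 5; 0 0 0)² = 6/143, sgn +1
Racah Σ t=0..0: t=0:+1/725760 = 1/725760
⇒ 3j(6 1 5; -3 -1 4)² = 1/286, sgn -1
4πI² = N·(3j₀)²·(3jₘ)² = 9/143
I = -1·√(0.0629371/4π) = -0.07076985

-0.070770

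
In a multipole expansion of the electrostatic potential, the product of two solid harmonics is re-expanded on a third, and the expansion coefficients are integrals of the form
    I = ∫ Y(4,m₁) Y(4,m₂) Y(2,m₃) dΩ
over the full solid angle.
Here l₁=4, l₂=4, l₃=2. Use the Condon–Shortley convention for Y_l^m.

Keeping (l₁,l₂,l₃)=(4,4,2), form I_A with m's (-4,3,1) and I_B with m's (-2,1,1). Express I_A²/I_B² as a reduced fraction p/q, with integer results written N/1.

Shared (l₁,l₂,l₃)=(4,4,2): N and (l;000)² cancel in I_A²/I_B².
A: Δ = 6!·2!·2!/11! = 1/13860; Racah Σ t=6..6: t=6:+1/1440 = 1/1440; ⇒ 3j(4 4 2; -4 3 1)² = 7/165, sgn -1
B: Δ = 6!·2!·2!/11! = 1/13860; Racah Σ t=4..5: t=4:+1/96 t=5:−1/240 = 1/160; ⇒ 3j(4 4 2; -2 1 1)² = 27/1540, sgn -1
I_A²/I_B² = (7/165)/(27/1540) = 196/81

196/81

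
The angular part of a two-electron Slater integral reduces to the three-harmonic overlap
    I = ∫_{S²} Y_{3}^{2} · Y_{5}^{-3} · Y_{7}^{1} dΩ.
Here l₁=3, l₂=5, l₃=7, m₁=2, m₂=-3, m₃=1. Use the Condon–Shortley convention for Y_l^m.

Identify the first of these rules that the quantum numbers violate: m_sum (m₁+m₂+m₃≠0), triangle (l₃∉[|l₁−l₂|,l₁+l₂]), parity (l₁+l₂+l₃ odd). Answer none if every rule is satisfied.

parity

m₁+m₂+m₃ = 2 − 3 + 1 = 0  ✓
triangle: |3−5|=2 ≤ l₃=7 ≤ 3+5=8  ✓
parity: l₁+l₂+l₃ = 15 is odd  ✗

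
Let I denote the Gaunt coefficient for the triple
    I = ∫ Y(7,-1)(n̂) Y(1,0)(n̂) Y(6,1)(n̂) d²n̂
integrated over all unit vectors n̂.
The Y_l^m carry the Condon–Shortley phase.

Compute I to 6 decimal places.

m-sum 0 ✓  L=14 even ✓  6≤6≤8 ✓
Π(2lᵢ+1) = 15×3×13 = 585
triangle coeff Δ(7,1,6) = 1/1365
Σ_t [1,1]: t=1:−1/518400 = -1/518400
(3j)²=7/195 [(7 1 6; 0 0 0)], sign=-1
Σ_t [1,1]: t=1:−1/604800 = -1/604800
(3j)²=16/455 [(7 1 6; -1 0 1)], sign=+1
⇒ 4πI² = 48/65
I = (-1)√(48/65/(4π)) = -0.24241473

-0.242415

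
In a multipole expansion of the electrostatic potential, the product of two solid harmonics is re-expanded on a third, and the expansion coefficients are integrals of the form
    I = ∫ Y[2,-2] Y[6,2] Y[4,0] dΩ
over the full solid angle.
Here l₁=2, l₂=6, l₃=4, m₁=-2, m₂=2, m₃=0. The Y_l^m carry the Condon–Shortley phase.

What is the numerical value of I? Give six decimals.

Checks pass: Σm=0; 12 even; l₃=4∈[4,8].
(2·2+1)(2·6+1)(2·4+1) = 585
Δ: 4! 0! 8! / 13! → 1/6435
sum: t=2:+1/2304 = 1/2304
3j²(2 6 4; 0 0 0) = Δ·Π!·Σ² = 5/143  (sign +1)
sum: t=4:+1/13824 = 1/13824
3j²(2 6 4; -2 2 0) = Δ·Π!·Σ² = 14/1287  (sign +1)
combine: 4πI² = 585·5/143·14/1287 = 350/1573
take √, sign +1: I = 0.13306527

0.133065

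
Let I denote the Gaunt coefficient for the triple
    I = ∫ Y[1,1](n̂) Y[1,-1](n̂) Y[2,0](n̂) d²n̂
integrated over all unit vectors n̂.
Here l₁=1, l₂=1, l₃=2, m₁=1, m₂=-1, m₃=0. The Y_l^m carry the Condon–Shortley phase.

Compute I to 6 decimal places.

0.126157

m-sum 0 ✓  L=4 even ✓  0≤2≤2 ✓
Π(2lᵢ+1) = 3×3×5 = 45
triangle coeff Δ(1,1,2) = 1/30
Σ_t [0,0]: t=0:+1/1 = 1/1
(3j)²=2/15 [(1 1 2; 0 0 0)], sign=+1
Σ_t [0,0]: t=0:+1/4 = 1/4
(3j)²=1/30 [(1 1 2; 1 -1 0)], sign=+1
⇒ 4πI² = 1/5
I = (+1)√(1/5/(4π)) = 0.12615663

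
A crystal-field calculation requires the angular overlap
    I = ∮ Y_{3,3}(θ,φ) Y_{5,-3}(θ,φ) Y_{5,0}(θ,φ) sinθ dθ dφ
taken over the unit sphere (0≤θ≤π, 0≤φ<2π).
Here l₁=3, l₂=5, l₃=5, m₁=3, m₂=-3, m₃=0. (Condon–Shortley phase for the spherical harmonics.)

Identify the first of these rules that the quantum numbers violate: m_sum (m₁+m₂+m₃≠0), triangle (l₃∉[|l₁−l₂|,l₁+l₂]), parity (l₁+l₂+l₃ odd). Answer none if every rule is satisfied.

azimuthal sum: 3 − 3 + 0 = 0  ✓
2 ≤ 5 ≤ 8 (triangle on l)  ✓
L = 3 + 5 + 5 = 13 (odd)  ✗

parity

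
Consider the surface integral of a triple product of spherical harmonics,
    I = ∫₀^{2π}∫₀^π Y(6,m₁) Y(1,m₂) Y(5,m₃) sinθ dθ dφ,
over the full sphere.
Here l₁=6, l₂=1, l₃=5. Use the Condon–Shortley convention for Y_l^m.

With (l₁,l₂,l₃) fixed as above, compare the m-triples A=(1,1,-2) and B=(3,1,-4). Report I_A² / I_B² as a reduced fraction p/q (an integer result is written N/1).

10/3

Same 6,1,5: normalisation and zero-m 3j drop out of the ratio.
A: Δ: 2! 10! 0! / 13! → 1/858; sum: t=2:+1/60480 = 1/60480; 3j²(6 1 5; 1 1 -2) = Δ·Π!·Σ² = 5/429  (sign -1)
B: Δ: 2! 10! 0! / 13! → 1/858; sum: t=2:+1/725760 = 1/725760; 3j²(6 1 5; 3 1 -4) = Δ·Π!·Σ² = 1/286  (sign -1)
I_A²/I_B² = (5/429)/(1/286) = 10/3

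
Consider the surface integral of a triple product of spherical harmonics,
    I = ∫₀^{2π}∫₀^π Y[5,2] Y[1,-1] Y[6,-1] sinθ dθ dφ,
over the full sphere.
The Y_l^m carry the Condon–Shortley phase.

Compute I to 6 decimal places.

Checks pass: Σm=0; 12 even; l₃=6∈[4,6].
(2·5+1)(2·1+1)(2·6+1) = 429
Δ: 0! 10! 2! / 13! → 1/858
sum: t=0:+1/14400 = 1/14400
3j²(5 1 6; 0 0 0) = Δ·Π!·Σ² = 6/143  (sign +1)
sum: t=0:+1/60480 = 1/60480
3j²(5 1 6; 2 -1 -1) = Δ·Π!·Σ² = 5/429  (sign -1)
combine: 4πI² = 429·6/143·5/429 = 30/143
take √, sign -1: I = -0.12920749

-0.129207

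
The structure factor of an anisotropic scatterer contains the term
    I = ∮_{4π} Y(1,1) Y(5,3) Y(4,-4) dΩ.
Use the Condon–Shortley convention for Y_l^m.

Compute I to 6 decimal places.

-0.049106

m-sum 0 ✓  L=10 even ✓  4≤4≤6 ✓
Π(2lᵢ+1) = 3×11×9 = 297
triangle coeff Δ(1,5,4) = 1/495
Σ_t [1,1]: t=1:−1/576 = -1/576
(3j)²=5/99 [(1 5 4; 0 0 0)], sign=-1
Σ_t [0,0]: t=0:+1/80640 = 1/80640
(3j)²=1/495 [(1 5 4; 1 3 -4)], sign=+1
⇒ 4πI² = 1/33
I = (-1)√(1/33/(4π)) = -0.04910640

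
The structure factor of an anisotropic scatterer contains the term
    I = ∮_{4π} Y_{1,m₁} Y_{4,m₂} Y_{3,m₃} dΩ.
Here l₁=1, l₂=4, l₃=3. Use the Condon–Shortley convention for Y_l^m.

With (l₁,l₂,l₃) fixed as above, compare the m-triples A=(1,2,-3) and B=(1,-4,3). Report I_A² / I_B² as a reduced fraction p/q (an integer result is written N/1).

1/28

Same 1,4,3: normalisation and zero-m 3j drop out of the ratio.
A: Δ: 2! 0! 6! / 9! → 1/252; sum: t=0:+1/1440 = 1/1440; 3j²(1 4 3; 1 2 -3) = Δ·Π!·Σ² = 1/252  (sign +1)
B: Δ: 2! 0! 6! / 9! → 1/252; sum: t=0:+1/1440 = 1/1440; 3j²(1 4 3; 1 -4 3) = Δ·Π!·Σ² = 1/9  (sign +1)
I_A²/I_B² = (1/252)/(1/9) = 1/28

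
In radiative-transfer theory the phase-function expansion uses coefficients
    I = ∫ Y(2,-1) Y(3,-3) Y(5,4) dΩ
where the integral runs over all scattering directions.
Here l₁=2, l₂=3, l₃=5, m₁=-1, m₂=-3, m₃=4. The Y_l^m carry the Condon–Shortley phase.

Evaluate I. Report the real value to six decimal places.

Checks pass: Σm=0; 10 even; l₃=5∈[1,5].
(2·2+1)(2·3+1)(2·5+1) = 385
Δ: 0! 4! 6! / 11! → 1/2310
sum: t=0:+1/144 = 1/144
3j²(2 3 5; 0 0 0) = Δ·Π!·Σ² = 10/231  (sign -1)
sum: t=0:+1/4320 = 1/4320
3j²(2 3 5; -1 -3 4) = Δ·Π!·Σ² = 2/55  (sign -1)
combine: 4πI² = 385·10/231·2/55 = 20/33
take √, sign +1: I = 0.21961050

0.219610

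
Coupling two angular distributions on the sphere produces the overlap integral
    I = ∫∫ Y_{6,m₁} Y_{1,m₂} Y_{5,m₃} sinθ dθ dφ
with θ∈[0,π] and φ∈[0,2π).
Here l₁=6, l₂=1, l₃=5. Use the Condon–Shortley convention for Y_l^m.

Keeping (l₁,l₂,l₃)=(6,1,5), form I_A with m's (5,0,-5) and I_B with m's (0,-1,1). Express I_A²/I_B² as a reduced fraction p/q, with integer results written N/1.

11/15

Same 6,1,5: normalisation and zero-m 3j drop out of the ratio.
A: Δ: 2! 10! 0! / 13! → 1/858; sum: t=1:−1/3628800 = -1/3628800; 3j²(6 1 5; 5 0 -5) = Δ·Π!·Σ² = 1/78  (sign -1)
B: Δ: 2! 10! 0! / 13! → 1/858; sum: t=0:+1/34560 = 1/34560; 3j²(6 1 5; 0 -1 1) = Δ·Π!·Σ² = 5/286  (sign +1)
I_A²/I_B² = (1/78)/(5/286) = 11/15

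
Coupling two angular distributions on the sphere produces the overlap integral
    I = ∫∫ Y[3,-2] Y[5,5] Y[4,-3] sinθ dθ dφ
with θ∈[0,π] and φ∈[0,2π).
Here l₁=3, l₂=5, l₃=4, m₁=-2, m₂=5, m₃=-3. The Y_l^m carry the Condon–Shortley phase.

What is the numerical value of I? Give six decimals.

-0.212007

m-sum 0 ✓  L=12 even ✓  2≤4≤8 ✓
Π(2lᵢ+1) = 7×11×9 = 693
triangle coeff Δ(3,5,4) = 1/180180
Σ_t [1,3]: t=1:−1/576 t=2:+1/144 t=3:−1/576 = 1/288
(3j)²=20/1001 [(3 5 4; 0 0 0)], sign=+1
Σ_t [4,4]: t=4:+1/17280 = 1/17280
(3j)²=35/858 [(3 5 4; -2 5 -3)], sign=-1
⇒ 4πI² = 1050/1859
I = (-1)√(1050/1859/(4π)) = -0.21200691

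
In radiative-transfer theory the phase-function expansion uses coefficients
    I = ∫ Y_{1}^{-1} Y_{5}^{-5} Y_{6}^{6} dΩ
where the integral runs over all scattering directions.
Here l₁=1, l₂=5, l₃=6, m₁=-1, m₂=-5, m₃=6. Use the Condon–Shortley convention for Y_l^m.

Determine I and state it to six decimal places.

0.331940

m-sum 0 ✓  L=12 even ✓  4≤6≤6 ✓
Π(2lᵢ+1) = 3×11×13 = 429
triangle coeff Δ(1,5,6) = 1/858
Σ_t [0,0]: t=0:+1/14400 = 1/14400
(3j)²=6/143 [(1 5 6; 0 0 0)], sign=+1
Σ_t [0,0]: t=0:+1/7257600 = 1/7257600
(3j)²=1/13 [(1 5 6; -1 -5 6)], sign=+1
⇒ 4πI² = 18/13
I = (+1)√(18/13/(4π)) = 0.33194004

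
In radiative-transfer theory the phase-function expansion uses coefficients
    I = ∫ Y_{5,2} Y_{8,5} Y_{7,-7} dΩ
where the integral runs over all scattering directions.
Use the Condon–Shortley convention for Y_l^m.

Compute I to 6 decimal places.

Rules hold: Σm=0, L=20 even, 3≤7≤13.
N = 11·17·15 = 2805
Δ = 6!·4!·10!/21! = 1/814773960
Racah Σ t=1..5: t=1:−1/87091200 t=2:+1/4976640 t=3:−1/2073600 t=4:+1/4976640 t=5:−1/87091200 = -1/9676800
⇒ 3j(5 8 7; 0 0 0)² = 360/46189, sgn +1
Racah Σ t=3..3: t=3:−1/3135283200 = -1/3135283200
⇒ 3j(5 8 7; 2 5 -7)² = 143/11628, sgn -1
4πI² = N·(3j₀)²·(3jₘ)² = 1650/6137
I = -1·√(0.268861/4π) = -0.14627125

-0.146271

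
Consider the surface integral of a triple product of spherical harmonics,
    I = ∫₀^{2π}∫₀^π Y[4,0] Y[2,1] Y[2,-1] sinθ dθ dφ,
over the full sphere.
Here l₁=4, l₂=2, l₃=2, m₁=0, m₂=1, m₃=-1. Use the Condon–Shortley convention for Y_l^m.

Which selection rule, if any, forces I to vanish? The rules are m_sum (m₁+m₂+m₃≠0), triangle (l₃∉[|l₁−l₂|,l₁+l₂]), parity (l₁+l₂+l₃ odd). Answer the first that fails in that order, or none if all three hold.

Σmᵢ = 0  ✓
l₃∈[|l₁−l₂|,l₁+l₂]=[2,6], have l₃=2  ✓
Σlᵢ = 8 ⇒ even  ✓

none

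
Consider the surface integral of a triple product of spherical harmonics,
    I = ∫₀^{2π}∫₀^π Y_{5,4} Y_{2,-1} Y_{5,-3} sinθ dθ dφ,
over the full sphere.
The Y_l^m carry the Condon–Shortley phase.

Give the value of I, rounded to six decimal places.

Rules hold: Σm=0, L=12 even, 3≤5≤7.
N = 11·5·11 = 605
Δ = 2!·8!·2!/13! = 1/38610
Racah Σ t=0..2: t=0:+1/2880 t=1:−1/576 t=2:+1/2880 = -1/960
⇒ 3j(5 2 5; 0 0 0)² = 10/429, sgn +1
Racah Σ t=0..1: t=0:+1/10080 t=1:−1/80640 = 1/11520
⇒ 3j(5 2 5; 4 -1 -3)² = 49/1430, sgn +1
4πI² = N·(3j₀)²·(3jₘ)² = 245/507
I = +1·√(0.483235/4π) = 0.19609844

0.196098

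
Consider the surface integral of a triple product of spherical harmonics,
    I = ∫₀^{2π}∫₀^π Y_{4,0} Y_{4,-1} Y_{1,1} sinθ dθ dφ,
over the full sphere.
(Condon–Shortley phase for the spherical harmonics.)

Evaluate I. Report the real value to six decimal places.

l₁+l₂+l₃=9 is odd: 3j(l;000)=0 ⇒ I=0

0.000000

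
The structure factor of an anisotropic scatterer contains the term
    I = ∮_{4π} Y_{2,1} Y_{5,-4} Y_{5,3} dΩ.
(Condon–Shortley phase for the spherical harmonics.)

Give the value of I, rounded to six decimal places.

m-sum 0 ✓  L=12 even ✓  3≤5≤7 ✓
Π(2lᵢ+1) = 5×11×11 = 605
triangle coeff Δ(2,5,5) = 1/38610
Σ_t [0,2]: t=0:+1/2880 t=1:−1/576 t=2:+1/2880 = -1/960
(3j)²=10/429 [(2 5 5; 0 0 0)], sign=+1
Σ_t [0,1]: t=0:+1/10080 t=1:−1/80640 = 1/11520
(3j)²=49/1430 [(2 5 5; 1 -4 3)], sign=+1
⇒ 4πI² = 245/507
I = (+1)√(245/507/(4π)) = 0.19609844

0.196098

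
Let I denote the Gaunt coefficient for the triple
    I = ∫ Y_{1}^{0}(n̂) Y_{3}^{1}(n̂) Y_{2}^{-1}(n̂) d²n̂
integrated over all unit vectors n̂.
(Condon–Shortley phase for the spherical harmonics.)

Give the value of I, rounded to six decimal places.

-0.233597

Checks pass: Σm=0; 6 even; l₃=2∈[2,4].
(2·1+1)(2·3+1)(2·2+1) = 105
Δ: 2! 0! 4! / 7! → 1/105
sum: t=1:−1/4 = -1/4
3j²(1 3 2; 0 0 0) = Δ·Π!·Σ² = 3/35  (sign -1)
sum: t=1:−1/6 = -1/6
3j²(1 3 2; 0 1 -1) = Δ·Π!·Σ² = 8/105  (sign +1)
combine: 4πI² = 105·3/35·8/105 = 24/35
take √, sign -1: I = -0.23359668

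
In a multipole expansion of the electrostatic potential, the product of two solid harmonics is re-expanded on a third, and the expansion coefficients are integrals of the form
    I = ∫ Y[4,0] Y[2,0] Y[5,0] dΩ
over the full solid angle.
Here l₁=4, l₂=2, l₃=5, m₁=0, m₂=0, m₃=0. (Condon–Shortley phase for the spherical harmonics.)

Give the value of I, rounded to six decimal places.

0.000000

L=11 odd ⇒ parity kills the (l;000) factor ⇒ I = 0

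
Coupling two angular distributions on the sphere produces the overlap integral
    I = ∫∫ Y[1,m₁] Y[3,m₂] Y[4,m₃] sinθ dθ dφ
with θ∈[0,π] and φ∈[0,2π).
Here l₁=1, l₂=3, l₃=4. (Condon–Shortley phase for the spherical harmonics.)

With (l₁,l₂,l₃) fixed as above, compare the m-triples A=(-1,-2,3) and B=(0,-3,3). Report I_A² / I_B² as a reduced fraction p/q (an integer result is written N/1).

3/1

Shared (l₁,l₂,l₃)=(1,3,4): N and (l;000)² cancel in I_A²/I_B².
A: Δ = 0!·2!·6!/9! = 1/252; Racah Σ t=0..0: t=0:+1/240 = 1/240; ⇒ 3j(1 3 4; -1 -2 3)² = 1/12, sgn -1
B: Δ = 0!·2!·6!/9! = 1/252; Racah Σ t=0..0: t=0:+1/720 = 1/720; ⇒ 3j(1 3 4; 0 -3 3)² = 1/36, sgn -1
I_A²/I_B² = (1/12)/(1/36) = 3/1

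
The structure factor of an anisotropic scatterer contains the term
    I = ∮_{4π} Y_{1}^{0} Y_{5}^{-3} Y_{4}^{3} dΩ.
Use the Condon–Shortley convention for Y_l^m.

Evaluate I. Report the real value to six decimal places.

-0.196426

Rules hold: Σm=0, L=10 even, 4≤4≤6.
N = 3·11·9 = 297
Δ = 2!·0!·8!/11! = 1/495
Racah Σ t=1..1: t=1:−1/576 = -1/576
⇒ 3j(1 5 4; 0 0 0)² = 5/99, sgn -1
Racah Σ t=1..1: t=1:−1/5040 = -1/5040
⇒ 3j(1 5 4; 0 -3 3)² = 16/495, sgn +1
4πI² = N·(3j₀)²·(3jₘ)² = 16/33
I = -1·√(0.484848/4π) = -0.19642560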